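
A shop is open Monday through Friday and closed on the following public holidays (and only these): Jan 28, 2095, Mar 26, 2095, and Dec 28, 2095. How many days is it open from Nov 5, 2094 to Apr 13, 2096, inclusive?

374

Nov 5, 2094 is a Friday.
The range spans 526 days (inclusive of both endpoints).
526 = 7 × 75 + 1, so there are 75 full weeks plus 1 extra day.
Each full week contributes 5 weekdays (Mon–Fri): 75 × 5 = 375.
The 1 extra day is Fri — 1 of them qualifies.
Total: 375 + 1 = 376.
Holidays: Jan 28, 2095 (Fri); Mar 26, 2095 (Sat); Dec 28, 2095 (Wed).
2 of the 3 holidays fall on weekdays; the rest are weekends and were already excluded.
Business days: 376 − 2 = 374.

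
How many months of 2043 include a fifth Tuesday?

A month has five Tuesdays exactly when Tuesday falls within its first (length − 28) days.
Jan: 31 days, starts Thu → 5 of Thu, Fri, Sat
Feb: 28 days, starts Sun → 5 of (none)
Mar: 31 days, starts Sun → 5 of Sun, Mon, Tue ✓
Apr: 30 days, starts Wed → 5 of Wed, Thu
May: 31 days, starts Fri → 5 of Fri, Sat, Sun
Jun: 30 days, starts Mon → 5 of Mon, Tue ✓
Jul: 31 days, starts Wed → 5 of Wed, Thu, Fri
Aug: 31 days, starts Sat → 5 of Sat, Sun, Mon
Sep: 30 days, starts Tue → 5 of Tue, Wed ✓
Oct: 31 days, starts Thu → 5 of Thu, Fri, Sat
Nov: 30 days, starts Sun → 5 of Sun, Mon
Dec: 31 days, starts Tue → 5 of Tue, Wed, Thu ✓
Months with five Tuesdays: Mar, Jun, Sep, Dec.

4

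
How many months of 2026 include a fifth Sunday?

4

A month has five Sundays exactly when Sunday falls within its first (length − 28) days.
Jan: 31 days, starts Thu → 5 of Thu, Fri, Sat
Feb: 28 days, starts Sun → 5 of (none)
Mar: 31 days, starts Sun → 5 of Sun, Mon, Tue ✓
Apr: 30 days, starts Wed → 5 of Wed, Thu
May: 31 days, starts Fri → 5 of Fri, Sat, Sun ✓
Jun: 30 days, starts Mon → 5 of Mon, Tue
Jul: 31 days, starts Wed → 5 of Wed, Thu, Fri
Aug: 31 days, starts Sat → 5 of Sat, Sun, Mon ✓
Sep: 30 days, starts Tue → 5 of Tue, Wed
Oct: 31 days, starts Thu → 5 of Thu, Fri, Sat
Nov: 30 days, starts Sun → 5 of Sun, Mon ✓
Dec: 31 days, starts Tue → 5 of Tue, Wed, Thu
Months with five Sundays: Mar, May, Aug, Nov.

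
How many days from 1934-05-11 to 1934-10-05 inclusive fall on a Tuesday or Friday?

1934-05-11 is a Friday.
From 1934-05-11 to 1934-10-05 is 148 days inclusive.
148 = 7 × 21 + 1, so there are 21 full weeks plus 1 extra day.
Each full week contributes 2 days from the set (Tue, Fri): 21 × 2 = 42.
The 1 extra day is Friday — 1 of them qualifies.
Total: 42 + 1 = 43.

43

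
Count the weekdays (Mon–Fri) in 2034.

2034-01-01 is a Sunday.
The range spans 365 days (inclusive of both endpoints).
365 = 7 × 52 + 1, so there are 52 full weeks plus 1 extra day.
Each full week contributes 5 weekdays (Mon–Fri): 52 × 5 = 260.
The 1 extra day is Sun — none qualify.
Total: 260 + 0 = 260.

260 weekdays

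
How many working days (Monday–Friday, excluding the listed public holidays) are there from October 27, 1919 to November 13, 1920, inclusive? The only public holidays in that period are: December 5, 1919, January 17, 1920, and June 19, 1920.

October 27, 1919 is a Monday.
The range spans 384 days (inclusive of both endpoints).
384 = 7 × 54 + 6, so there are 54 full weeks plus 6 extra days.
Each full week contributes 5 weekdays (Mon–Fri): 54 × 5 = 270.
The 6 extra days are Mon, Tue, Wed, Thu, Fri, Sat — 5 of them qualify.
Total: 270 + 5 = 275.
Holidays: December 5, 1919 (Fri); January 17, 1920 (Sat); June 19, 1920 (Sat).
1 of the 3 holidays fall on weekdays; the rest are weekends and were already excluded.
Business days: 275 − 1 = 274.

274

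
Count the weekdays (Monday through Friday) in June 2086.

2086-06-01 is a Saturday.
That's 30 days from start to end, counting both.
30 = 7 × 4 + 2, so there are 4 full weeks plus 2 extra days.
Each full week contributes 5 weekdays (Mon–Fri): 4 × 5 = 20.
The 2 extra days are Saturday, Sunday — none qualify.
Total: 20 + 0 = 20.

20 weekdays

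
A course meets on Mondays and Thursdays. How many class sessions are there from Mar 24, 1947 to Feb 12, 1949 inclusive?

Mar 24, 1947 is a Monday.
That's 692 days from start to end, counting both.
692 = 7 × 98 + 6, so there are 98 full weeks plus 6 extra days.
Each full week contributes 2 days from the set (Mon, Thu): 98 × 2 = 196.
The 6 extra days are Mon, Tue, Wed, Thu, Fri, Sat — 2 of them qualify.
Total: 196 + 2 = 198.

198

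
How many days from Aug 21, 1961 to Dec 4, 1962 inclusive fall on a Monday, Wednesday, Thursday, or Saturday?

269

Aug 21, 1961 is a Monday.
From Aug 21, 1961 to Dec 4, 1962 is 471 days inclusive.
471 = 7 × 67 + 2, so there are 67 full weeks plus 2 extra days.
Each full week contributes 4 days from the set (Mon, Wed, Thu, Sat): 67 × 4 = 268.
The 2 extra days are Mon, Tue — 1 of them qualifies.
Total: 268 + 1 = 269.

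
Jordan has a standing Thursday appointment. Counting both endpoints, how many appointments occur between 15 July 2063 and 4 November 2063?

16 Thursdays

15 July 2063 is a Sunday.
From 15 July 2063 to 4 November 2063 is 113 days inclusive.
113 = 7 × 16 + 1, so there are 16 full weeks plus 1 extra day.
Each full week contributes one Thursday: 16 so far.
The 1 extra day is Sunday — none qualify.
Total: 16 + 0 = 16.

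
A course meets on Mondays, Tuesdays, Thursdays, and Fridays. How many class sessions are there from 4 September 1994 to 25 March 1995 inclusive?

116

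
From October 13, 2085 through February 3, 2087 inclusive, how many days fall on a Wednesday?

68

October 13, 2085 is a Saturday.
That's 479 days from start to end, counting both.
479 = 7 × 68 + 3, so there are 68 full weeks plus 3 extra days.
Each full week contributes one Wednesday: 68 so far.
The 3 extra days are Saturday, Sunday, Monday — none qualify.
Total: 68 + 0 = 68.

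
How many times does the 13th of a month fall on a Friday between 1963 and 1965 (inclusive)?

5

Friday-the-13ths by year:
1963: Sep, Dec
1964: Mar, Nov
1965: Aug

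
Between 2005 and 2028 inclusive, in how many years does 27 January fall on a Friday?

4

Day of week of January 27 in each year:
2005: Thu, 2006: Fri ✓, 2007: Sat, 2008: Sun, 2009: Tue, 2010: Wed, 2011: Thu, 2012: Fri ✓, 2013: Sun, 2014: Mon, 2015: Tue, 2016: Wed, 2017: Fri ✓, 2018: Sat, 2019: Sun, 2020: Mon, 2021: Wed, 2022: Thu, 2023: Fri ✓, 2024: Sat, 2025: Mon, 2026: Tue, 2027: Wed, 2028: Thu
Fridays: 2006, 2012, 2017, 2023.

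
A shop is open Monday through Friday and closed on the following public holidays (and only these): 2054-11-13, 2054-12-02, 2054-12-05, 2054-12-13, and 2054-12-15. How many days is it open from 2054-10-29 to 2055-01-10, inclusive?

2054-10-29 is a Thursday.
From 2054-10-29 to 2055-01-10 is 74 days inclusive.
74 = 7 × 10 + 4, so there are 10 full weeks plus 4 extra days.
Each full week contributes 5 weekdays (Mon–Fri): 10 × 5 = 50.
The 4 extra days are Thu, Fri, Sat, Sun — 2 of them qualify.
Total: 50 + 2 = 52.
Holidays: 2054-11-13 (Fri); 2054-12-02 (Wed); 2054-12-05 (Sat); 2054-12-13 (Sun); 2054-12-15 (Tue).
3 of the 5 holidays fall on weekdays; the rest are weekends and were already excluded.
Business days: 52 − 3 = 49.

49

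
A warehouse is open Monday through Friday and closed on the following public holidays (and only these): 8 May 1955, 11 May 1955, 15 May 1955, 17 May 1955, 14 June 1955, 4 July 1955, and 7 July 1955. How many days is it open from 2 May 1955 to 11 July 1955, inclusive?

46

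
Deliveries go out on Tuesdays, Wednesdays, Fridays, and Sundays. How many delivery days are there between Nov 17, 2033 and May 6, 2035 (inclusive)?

306

Nov 17, 2033 is a Thursday.
That's 536 days from start to end, counting both.
536 = 7 × 76 + 4, so there are 76 full weeks plus 4 extra days.
Each full week contributes 4 days from the set (Tue, Wed, Fri, Sun): 76 × 4 = 304.
The 4 extra days are Thu, Fri, Sat, Sun — 2 of them qualify.
Total: 304 + 2 = 306.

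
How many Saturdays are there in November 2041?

5

November 1, 2041 is a Friday.
That's 30 days from start to end, counting both.
30 = 7 × 4 + 2, so there are 4 full weeks plus 2 extra days.
Each full week contributes one Saturday: 4 so far.
The 2 extra days are Friday, Saturday — 1 of them qualifies.
Total: 4 + 1 = 5.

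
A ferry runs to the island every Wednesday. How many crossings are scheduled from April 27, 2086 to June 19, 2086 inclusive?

8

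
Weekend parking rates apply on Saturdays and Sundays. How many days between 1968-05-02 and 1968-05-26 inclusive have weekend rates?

1968-05-02 is a Thursday.
From 1968-05-02 to 1968-05-26 is 25 days inclusive.
25 = 7 × 3 + 4, so there are 3 full weeks plus 4 extra days.
Each full week contributes 2 weekend days (Sat, Sun): 3 × 2 = 6.
The 4 extra days are Thu, Fri, Sat, Sun — 2 of them qualify.
Total: 6 + 2 = 8.

8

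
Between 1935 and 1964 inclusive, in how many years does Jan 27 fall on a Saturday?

4

Day of week of January 27 in each year:
1935: Sun, 1936: Mon, 1937: Wed, 1938: Thu, 1939: Fri, 1940: Sat ✓, 1941: Mon, 1942: Tue, 1943: Wed, 1944: Thu, 1945: Sat ✓, 1946: Sun, 1947: Mon, 1948: Tue, 1949: Thu, 1950: Fri, 1951: Sat ✓, 1952: Sun, 1953: Tue, 1954: Wed, 1955: Thu, 1956: Fri, 1957: Sun, 1958: Mon, 1959: Tue, 1960: Wed, 1961: Fri, 1962: Sat ✓, 1963: Sun, 1964: Mon
Saturdays: 1940, 1945, 1951, 1962.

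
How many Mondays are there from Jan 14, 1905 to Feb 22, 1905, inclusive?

Jan 14, 1905 is a Saturday.
The range spans 40 days (inclusive of both endpoints).
40 = 7 × 5 + 5, so there are 5 full weeks plus 5 extra days.
Each full week contributes one Monday: 5 so far.
The 5 extra days are Saturday, Sunday, Monday, Tuesday, Wednesday — 1 of them qualifies.
Total: 5 + 1 = 6.

6 Mondays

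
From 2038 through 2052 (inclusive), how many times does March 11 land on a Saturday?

2

Day of week of March 11 in each year:
2038: Thu, 2039: Fri, 2040: Sun, 2041: Mon, 2042: Tue, 2043: Wed, 2044: Fri, 2045: Sat ✓, 2046: Sun, 2047: Mon, 2048: Wed, 2049: Thu, 2050: Fri, 2051: Sat ✓, 2052: Mon
Saturdays: 2045, 2051.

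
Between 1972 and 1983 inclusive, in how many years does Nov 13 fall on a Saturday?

2

Day of week of November 13 in each year:
1972: Mon, 1973: Tue, 1974: Wed, 1975: Thu, 1976: Sat ✓, 1977: Sun, 1978: Mon, 1979: Tue, 1980: Thu, 1981: Fri, 1982: Sat ✓, 1983: Sun
Saturdays: 1976, 1982.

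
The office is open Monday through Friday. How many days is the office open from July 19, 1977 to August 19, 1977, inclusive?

July 19, 1977 is a Tuesday.
The range spans 32 days (inclusive of both endpoints).
32 = 7 × 4 + 4, so there are 4 full weeks plus 4 extra days.
Each full week contributes 5 weekdays (Mon–Fri): 4 × 5 = 20.
The 4 extra days are Tuesday, Wednesday, Thursday, Friday — 4 of them qualify.
Total: 20 + 4 = 24.

24 weekdays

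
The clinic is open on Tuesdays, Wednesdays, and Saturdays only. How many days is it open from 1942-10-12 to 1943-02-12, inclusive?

1942-10-12 is a Monday.
From 1942-10-12 to 1943-02-12 is 124 days inclusive.
124 = 7 × 17 + 5, so there are 17 full weeks plus 5 extra days.
Each full week contributes 3 days from the set (Tue, Wed, Sat): 17 × 3 = 51.
The 5 extra days are Monday, Tuesday, Wednesday, Thursday, Friday — 2 of them qualify.
Total: 51 + 2 = 53.

53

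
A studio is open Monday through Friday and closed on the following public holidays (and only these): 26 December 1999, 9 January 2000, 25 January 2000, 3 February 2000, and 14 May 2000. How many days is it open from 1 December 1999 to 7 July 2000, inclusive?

156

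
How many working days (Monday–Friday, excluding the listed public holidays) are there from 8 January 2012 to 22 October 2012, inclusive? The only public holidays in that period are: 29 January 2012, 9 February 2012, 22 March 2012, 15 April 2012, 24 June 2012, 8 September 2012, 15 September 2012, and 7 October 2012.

204 working days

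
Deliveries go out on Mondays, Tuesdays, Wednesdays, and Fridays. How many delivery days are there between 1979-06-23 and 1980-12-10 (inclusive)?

307

1979-06-23 is a Saturday.
The range spans 537 days (inclusive of both endpoints).
537 = 7 × 76 + 5, so there are 76 full weeks plus 5 extra days.
Each full week contributes 4 days from the set (Mon, Tue, Wed, Fri): 76 × 4 = 304.
The 5 extra days are Sat, Sun, Mon, Tue, Wed — 3 of them qualify.
Total: 304 + 3 = 307.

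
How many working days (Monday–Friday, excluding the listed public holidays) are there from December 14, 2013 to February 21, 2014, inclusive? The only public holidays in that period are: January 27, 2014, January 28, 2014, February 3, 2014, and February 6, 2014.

46 working days

December 14, 2013 is a Saturday.
That's 70 days from start to end, counting both.
70 = 7 × 10, so the span is exactly 10 full weeks.
Each full week contributes 5 weekdays (Mon–Fri): 10 × 5 = 50.
Total: 50.
Holidays: January 27, 2014 (Mon); January 28, 2014 (Tue); February 3, 2014 (Mon); February 6, 2014 (Thu).
All 4 holidays fall on weekdays, so subtract 4.
Business days: 50 − 4 = 46.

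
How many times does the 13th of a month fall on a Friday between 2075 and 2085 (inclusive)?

18

Friday-the-13ths by year:
2075: Sep, Dec
2076: Mar, Nov
2077: Aug
2078: May
2079: Jan, Oct
2080: Sep, Dec
2081: Jun
2082: Feb, Mar, Nov
2083: Aug
2084: Oct
2085: Apr, Jul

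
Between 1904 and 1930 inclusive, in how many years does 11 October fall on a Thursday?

4

Day of week of October 11 in each year:
1904: Tue, 1905: Wed, 1906: Thu ✓, 1907: Fri, 1908: Sun, 1909: Mon, 1910: Tue, 1911: Wed, 1912: Fri, 1913: Sat, 1914: Sun, 1915: Mon, 1916: Wed, 1917: Thu ✓, 1918: Fri, 1919: Sat, 1920: Mon, 1921: Tue, 1922: Wed, 1923: Thu ✓, 1924: Sat, 1925: Sun, 1926: Mon, 1927: Tue, 1928: Thu ✓, 1929: Fri, 1930: Sat
Thursdays: 1906, 1917, 1923, 1928.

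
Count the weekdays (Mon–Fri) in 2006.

January 1, 2006 is a Sunday.
The range spans 365 days (inclusive of both endpoints).
365 = 7 × 52 + 1, so there are 52 full weeks plus 1 extra day.
Each full week contributes 5 weekdays (Mon–Fri): 52 × 5 = 260.
The 1 extra day is Sunday — none qualify.
Total: 260 + 0 = 260.

260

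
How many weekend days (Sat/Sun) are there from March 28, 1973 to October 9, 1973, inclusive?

56

March 28, 1973 is a Wednesday.
From March 28, 1973 to October 9, 1973 is 196 days inclusive.
196 = 7 × 28, so the span is exactly 28 full weeks.
Each full week contributes 2 weekend days (Sat, Sun): 28 × 2 = 56.
Total: 56.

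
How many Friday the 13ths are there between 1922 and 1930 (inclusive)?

Friday-the-13ths by year:
1922: Jan, Oct
1923: Apr, Jul
1924: Jun
1925: Feb, Mar, Nov
1926: Aug
1927: May
1928: Jan, Apr, Jul
1929: Sep, Dec
1930: Jun

16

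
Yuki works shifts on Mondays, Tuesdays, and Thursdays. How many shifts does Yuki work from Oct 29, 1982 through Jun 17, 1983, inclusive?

Oct 29, 1982 is a Friday.
That's 232 days from start to end, counting both.
232 = 7 × 33 + 1, so there are 33 full weeks plus 1 extra day.
Each full week contributes 3 days from the set (Mon, Tue, Thu): 33 × 3 = 99.
The 1 extra day is Fri — none qualify.
Total: 99 + 0 = 99.

99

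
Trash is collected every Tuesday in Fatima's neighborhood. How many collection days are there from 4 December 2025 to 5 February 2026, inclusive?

9 Tuesdays

4 December 2025 is a Thursday.
From 4 December 2025 to 5 February 2026 is 64 days inclusive.
64 = 7 × 9 + 1, so there are 9 full weeks plus 1 extra day.
Each full week contributes one Tuesday: 9 so far.
The 1 extra day is Thursday — none qualify.
Total: 9 + 0 = 9.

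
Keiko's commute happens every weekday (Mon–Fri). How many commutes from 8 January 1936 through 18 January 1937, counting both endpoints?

8 January 1936 is a Wednesday.
The range spans 377 days (inclusive of both endpoints).
377 = 7 × 53 + 6, so there are 53 full weeks plus 6 extra days.
Each full week contributes 5 weekdays (Mon–Fri): 53 × 5 = 265.
The 6 extra days are Wednesday, Thursday, Friday, Saturday, Sunday, Monday — 4 of them qualify.
Total: 265 + 4 = 269.

269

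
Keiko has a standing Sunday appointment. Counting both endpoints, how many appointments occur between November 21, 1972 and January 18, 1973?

8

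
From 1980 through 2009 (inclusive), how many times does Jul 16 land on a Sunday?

4

Day of week of July 16 in each year:
1980: Wed, 1981: Thu, 1982: Fri, 1983: Sat, 1984: Mon, 1985: Tue, 1986: Wed, 1987: Thu, 1988: Sat, 1989: Sun ✓, 1990: Mon, 1991: Tue, 1992: Thu, 1993: Fri, 1994: Sat, 1995: Sun ✓, 1996: Tue, 1997: Wed, 1998: Thu, 1999: Fri, 2000: Sun ✓, 2001: Mon, 2002: Tue, 2003: Wed, 2004: Fri, 2005: Sat, 2006: Sun ✓, 2007: Mon, 2008: Wed, 2009: Thu
Sundays: 1989, 1995, 2000, 2006.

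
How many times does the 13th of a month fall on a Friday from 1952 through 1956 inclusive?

9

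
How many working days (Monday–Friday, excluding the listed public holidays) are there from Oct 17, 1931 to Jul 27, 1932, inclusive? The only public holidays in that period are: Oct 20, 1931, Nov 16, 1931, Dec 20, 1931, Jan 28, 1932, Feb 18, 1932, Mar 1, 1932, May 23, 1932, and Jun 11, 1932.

197 working days

Oct 17, 1931 is a Saturday.
That's 285 days from start to end, counting both.
285 = 7 × 40 + 5, so there are 40 full weeks plus 5 extra days.
Each full week contributes 5 weekdays (Mon–Fri): 40 × 5 = 200.
The 5 extra days are Saturday, Sunday, Monday, Tuesday, Wednesday — 3 of them qualify.
Total: 200 + 3 = 203.
Holidays: Oct 20, 1931 (Tue); Nov 16, 1931 (Mon); Dec 20, 1931 (Sun); Jan 28, 1932 (Thu); Feb 18, 1932 (Thu); Mar 1, 1932 (Tue); May 23, 1932 (Mon); Jun 11, 1932 (Sat).
6 of the 8 holidays fall on weekdays; the rest are weekends and were already excluded.
Business days: 203 − 6 = 197.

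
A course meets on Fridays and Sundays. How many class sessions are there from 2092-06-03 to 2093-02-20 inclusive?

2092-06-03 is a Tuesday.
From 2092-06-03 to 2093-02-20 is 263 days inclusive.
263 = 7 × 37 + 4, so there are 37 full weeks plus 4 extra days.
Each full week contributes 2 days from the set (Fri, Sun): 37 × 2 = 74.
The 4 extra days are Tuesday, Wednesday, Thursday, Friday — 1 of them qualifies.
Total: 74 + 1 = 75.

75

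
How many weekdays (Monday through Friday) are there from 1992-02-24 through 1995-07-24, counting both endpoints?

1992-02-24 is a Monday.
That's 1247 days from start to end, counting both.
1247 = 7 × 178 + 1, so there are 178 full weeks plus 1 extra day.
Each full week contributes 5 weekdays (Mon–Fri): 178 × 5 = 890.
The 1 extra day is Monday — 1 of them qualifies.
Total: 890 + 1 = 891.

891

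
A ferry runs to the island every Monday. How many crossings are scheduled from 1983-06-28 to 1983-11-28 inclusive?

22

1983-06-28 is a Tuesday.
From 1983-06-28 to 1983-11-28 is 154 days inclusive.
154 = 7 × 22, so the span is exactly 22 full weeks.
Each full week contributes one Monday: 22 so far.
Total: 22.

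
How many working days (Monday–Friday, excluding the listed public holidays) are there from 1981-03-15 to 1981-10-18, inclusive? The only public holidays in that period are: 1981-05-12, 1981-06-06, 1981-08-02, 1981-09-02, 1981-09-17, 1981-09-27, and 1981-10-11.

1981-03-15 is a Sunday.
The range spans 218 days (inclusive of both endpoints).
218 = 7 × 31 + 1, so there are 31 full weeks plus 1 extra day.
Each full week contributes 5 weekdays (Mon–Fri): 31 × 5 = 155.
The 1 extra day is Sunday — none qualify.
Total: 155 + 0 = 155.
Holidays: 1981-05-12 (Tue); 1981-06-06 (Sat); 1981-08-02 (Sun); 1981-09-02 (Wed); 1981-09-17 (Thu); 1981-09-27 (Sun); 1981-10-11 (Sun).
3 of the 7 holidays fall on weekdays; the rest are weekends and were already excluded.
Business days: 155 − 3 = 152.

152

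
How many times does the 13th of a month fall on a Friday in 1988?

1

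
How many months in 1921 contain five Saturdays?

5

A month has five Saturdays exactly when Saturday falls within its first (length − 28) days.
Jan: 31 days, starts Sat → 5 of Sat, Sun, Mon ✓
Feb: 28 days, starts Tue → 5 of (none)
Mar: 31 days, starts Tue → 5 of Tue, Wed, Thu
Apr: 30 days, starts Fri → 5 of Fri, Sat ✓
May: 31 days, starts Sun → 5 of Sun, Mon, Tue
Jun: 30 days, starts Wed → 5 of Wed, Thu
Jul: 31 days, starts Fri → 5 of Fri, Sat, Sun ✓
Aug: 31 days, starts Mon → 5 of Mon, Tue, Wed
Sep: 30 days, starts Thu → 5 of Thu, Fri
Oct: 31 days, starts Sat → 5 of Sat, Sun, Mon ✓
Nov: 30 days, starts Tue → 5 of Tue, Wed
Dec: 31 days, starts Thu → 5 of Thu, Fri, Sat ✓
Months with five Saturdays: Jan, Apr, Jul, Oct, Dec.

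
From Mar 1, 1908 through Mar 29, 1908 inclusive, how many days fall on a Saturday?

4

Mar 1, 1908 is a Sunday.
The range spans 29 days (inclusive of both endpoints).
29 = 7 × 4 + 1, so there are 4 full weeks plus 1 extra day.
Each full week contributes one Saturday: 4 so far.
The 1 extra day is Sunday — none qualify.
Total: 4 + 0 = 4.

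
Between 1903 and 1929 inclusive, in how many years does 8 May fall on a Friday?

Day of week of May 8 in each year:
1903: Fri ✓, 1904: Sun, 1905: Mon, 1906: Tue, 1907: Wed, 1908: Fri ✓, 1909: Sat, 1910: Sun, 1911: Mon, 1912: Wed, 1913: Thu, 1914: Fri ✓, 1915: Sat, 1916: Mon, 1917: Tue, 1918: Wed, 1919: Thu, 1920: Sat, 1921: Sun, 1922: Mon, 1923: Tue, 1924: Thu, 1925: Fri ✓, 1926: Sat, 1927: Sun, 1928: Tue, 1929: Wed
Fridays: 1903, 1908, 1914, 1925.

4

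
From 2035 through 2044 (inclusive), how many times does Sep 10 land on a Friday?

1

Day of week of September 10 in each year:
2035: Mon, 2036: Wed, 2037: Thu, 2038: Fri ✓, 2039: Sat, 2040: Mon, 2041: Tue, 2042: Wed, 2043: Thu, 2044: Sat
Fridays: 2038.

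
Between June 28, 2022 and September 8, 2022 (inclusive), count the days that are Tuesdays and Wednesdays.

June 28, 2022 is a Tuesday.
The range spans 73 days (inclusive of both endpoints).
73 = 7 × 10 + 3, so there are 10 full weeks plus 3 extra days.
Each full week contributes 2 days from the set (Tue, Wed): 10 × 2 = 20.
The 3 extra days are Tuesday, Wednesday, Thursday — 2 of them qualify.
Total: 20 + 2 = 22.

22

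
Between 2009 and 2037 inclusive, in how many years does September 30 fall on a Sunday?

4

Day of week of September 30 in each year:
2009: Wed, 2010: Thu, 2011: Fri, 2012: Sun ✓, 2013: Mon, 2014: Tue, 2015: Wed, 2016: Fri, 2017: Sat, 2018: Sun ✓, 2019: Mon, 2020: Wed, 2021: Thu, 2022: Fri, 2023: Sat, 2024: Mon, 2025: Tue, 2026: Wed, 2027: Thu, 2028: Sat, 2029: Sun ✓, 2030: Mon, 2031: Tue, 2032: Thu, 2033: Fri, 2034: Sat, 2035: Sun ✓, 2036: Tue, 2037: Wed
Sundays: 2012, 2018, 2029, 2035.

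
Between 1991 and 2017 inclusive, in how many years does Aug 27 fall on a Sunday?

Day of week of August 27 in each year:
1991: Tue, 1992: Thu, 1993: Fri, 1994: Sat, 1995: Sun ✓, 1996: Tue, 1997: Wed, 1998: Thu, 1999: Fri, 2000: Sun ✓, 2001: Mon, 2002: Tue, 2003: Wed, 2004: Fri, 2005: Sat, 2006: Sun ✓, 2007: Mon, 2008: Wed, 2009: Thu, 2010: Fri, 2011: Sat, 2012: Mon, 2013: Tue, 2014: Wed, 2015: Thu, 2016: Sat, 2017: Sun ✓
Sundays: 1995, 2000, 2006, 2017.

4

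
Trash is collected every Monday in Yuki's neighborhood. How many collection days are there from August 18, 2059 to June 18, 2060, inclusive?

44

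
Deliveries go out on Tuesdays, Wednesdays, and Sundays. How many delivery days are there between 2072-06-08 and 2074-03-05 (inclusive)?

272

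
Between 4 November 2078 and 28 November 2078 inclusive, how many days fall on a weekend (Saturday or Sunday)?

8

4 November 2078 is a Friday.
The range spans 25 days (inclusive of both endpoints).
25 = 7 × 3 + 4, so there are 3 full weeks plus 4 extra days.
Each full week contributes 2 weekend days (Sat, Sun): 3 × 2 = 6.
The 4 extra days are Fri, Sat, Sun, Mon — 2 of them qualify.
Total: 6 + 2 = 8.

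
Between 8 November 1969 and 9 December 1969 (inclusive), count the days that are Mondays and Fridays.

9

8 November 1969 is a Saturday.
The range spans 32 days (inclusive of both endpoints).
32 = 7 × 4 + 4, so there are 4 full weeks plus 4 extra days.
Each full week contributes 2 days from the set (Mon, Fri): 4 × 2 = 8.
The 4 extra days are Sat, Sun, Mon, Tue — 1 of them qualifies.
Total: 8 + 1 = 9.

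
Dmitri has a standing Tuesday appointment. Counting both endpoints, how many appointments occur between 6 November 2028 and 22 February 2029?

6 November 2028 is a Monday.
From 6 November 2028 to 22 February 2029 is 109 days inclusive.
109 = 7 × 15 + 4, so there are 15 full weeks plus 4 extra days.
Each full week contributes one Tuesday: 15 so far.
The 4 extra days are Mon, Tue, Wed, Thu — 1 of them qualifies.
Total: 15 + 1 = 16.

16 Tuesdays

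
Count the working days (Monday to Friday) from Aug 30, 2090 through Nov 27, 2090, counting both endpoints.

Aug 30, 2090 is a Wednesday.
That's 90 days from start to end, counting both.
90 = 7 × 12 + 6, so there are 12 full weeks plus 6 extra days.
Each full week contributes 5 weekdays (Mon–Fri): 12 × 5 = 60.
The 6 extra days are Wed, Thu, Fri, Sat, Sun, Mon — 4 of them qualify.
Total: 60 + 4 = 64.

64 weekdays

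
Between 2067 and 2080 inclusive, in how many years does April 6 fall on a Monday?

2

Day of week of April 6 in each year:
2067: Wed, 2068: Fri, 2069: Sat, 2070: Sun, 2071: Mon ✓, 2072: Wed, 2073: Thu, 2074: Fri, 2075: Sat, 2076: Mon ✓, 2077: Tue, 2078: Wed, 2079: Thu, 2080: Sat
Mondays: 2071, 2076.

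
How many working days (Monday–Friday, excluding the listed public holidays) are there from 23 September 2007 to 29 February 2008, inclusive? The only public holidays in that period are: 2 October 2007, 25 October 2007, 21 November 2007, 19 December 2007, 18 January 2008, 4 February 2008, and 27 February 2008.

108

23 September 2007 is a Sunday.
The range spans 160 days (inclusive of both endpoints).
160 = 7 × 22 + 6, so there are 22 full weeks plus 6 extra days.
Each full week contributes 5 weekdays (Mon–Fri): 22 × 5 = 110.
The 6 extra days are Sun, Mon, Tue, Wed, Thu, Fri — 5 of them qualify.
Total: 110 + 5 = 115.
Holidays: 2 October 2007 (Tue); 25 October 2007 (Thu); 21 November 2007 (Wed); 19 December 2007 (Wed); 18 January 2008 (Fri); 4 February 2008 (Mon); 27 February 2008 (Wed).
All 7 holidays fall on weekdays, so subtract 7.
Business days: 115 − 7 = 108.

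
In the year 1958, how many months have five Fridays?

A month has five Fridays exactly when Friday falls within its first (length − 28) days.
Jan: 31 days, starts Wed → 5 of Wed, Thu, Fri ✓
Feb: 28 days, starts Sat → 5 of (none)
Mar: 31 days, starts Sat → 5 of Sat, Sun, Mon
Apr: 30 days, starts Tue → 5 of Tue, Wed
May: 31 days, starts Thu → 5 of Thu, Fri, Sat ✓
Jun: 30 days, starts Sun → 5 of Sun, Mon
Jul: 31 days, starts Tue → 5 of Tue, Wed, Thu
Aug: 31 days, starts Fri → 5 of Fri, Sat, Sun ✓
Sep: 30 days, starts Mon → 5 of Mon, Tue
Oct: 31 days, starts Wed → 5 of Wed, Thu, Fri ✓
Nov: 30 days, starts Sat → 5 of Sat, Sun
Dec: 31 days, starts Mon → 5 of Mon, Tue, Wed
Months with five Fridays: Jan, May, Aug, Oct.

4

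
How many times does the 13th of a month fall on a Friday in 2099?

The 13th falls on a Friday when the month's 13th has weekday Fri.
Jan 13 is Tue; Feb 13 is Fri ✓; Mar 13 is Fri ✓; Apr 13 is Mon; May 13 is Wed; Jun 13 is Sat; Jul 13 is Mon; Aug 13 is Thu; Sep 13 is Sun; Oct 13 is Tue; Nov 13 is Fri ✓; Dec 13 is Sun.
Friday the 13ths: Feb, Mar, Nov.

3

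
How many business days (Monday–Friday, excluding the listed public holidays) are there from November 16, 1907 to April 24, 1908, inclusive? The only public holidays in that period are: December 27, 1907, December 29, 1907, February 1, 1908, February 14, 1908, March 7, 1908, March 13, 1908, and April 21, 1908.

111

November 16, 1907 is a Saturday.
That's 161 days from start to end, counting both.
161 = 7 × 23, so the span is exactly 23 full weeks.
Each full week contributes 5 weekdays (Mon–Fri): 23 × 5 = 115.
Holidays: December 27, 1907 (Fri); December 29, 1907 (Sun); February 1, 1908 (Sat); February 14, 1908 (Fri); March 7, 1908 (Sat); March 13, 1908 (Fri); April 21, 1908 (Tue).
4 of the 7 holidays fall on weekdays; the rest are weekends and were already excluded.
Business days: 115 − 4 = 111.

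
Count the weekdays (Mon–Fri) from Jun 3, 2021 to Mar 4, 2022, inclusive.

197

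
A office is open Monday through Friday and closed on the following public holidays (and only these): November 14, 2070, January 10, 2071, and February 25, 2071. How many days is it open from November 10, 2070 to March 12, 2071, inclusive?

87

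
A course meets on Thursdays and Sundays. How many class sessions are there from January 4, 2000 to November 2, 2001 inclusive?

January 4, 2000 is a Tuesday.
From January 4, 2000 to November 2, 2001 is 669 days inclusive.
669 = 7 × 95 + 4, so there are 95 full weeks plus 4 extra days.
Each full week contributes 2 days from the set (Thu, Sun): 95 × 2 = 190.
The 4 extra days are Tuesday, Wednesday, Thursday, Friday — 1 of them qualifies.
Total: 190 + 1 = 191.

191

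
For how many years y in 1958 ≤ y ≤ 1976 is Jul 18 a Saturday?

3

Day of week of July 18 in each year:
1958: Fri, 1959: Sat ✓, 1960: Mon, 1961: Tue, 1962: Wed, 1963: Thu, 1964: Sat ✓, 1965: Sun, 1966: Mon, 1967: Tue, 1968: Thu, 1969: Fri, 1970: Sat ✓, 1971: Sun, 1972: Tue, 1973: Wed, 1974: Thu, 1975: Fri, 1976: Sun
Saturdays: 1959, 1964, 1970.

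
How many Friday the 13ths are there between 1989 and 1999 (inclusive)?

19

Friday-the-13ths by year:
1989: Jan, Oct
1990: Apr, Jul
1991: Sep, Dec
1992: Mar, Nov
1993: Aug
1994: May
1995: Jan, Oct
1996: Sep, Dec
1997: Jun
1998: Feb, Mar, Nov
1999: Aug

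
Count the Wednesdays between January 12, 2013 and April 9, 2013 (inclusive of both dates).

January 12, 2013 is a Saturday.
From January 12, 2013 to April 9, 2013 is 88 days inclusive.
88 = 7 × 12 + 4, so there are 12 full weeks plus 4 extra days.
Each full week contributes one Wednesday: 12 so far.
The 4 extra days are Sat, Sun, Mon, Tue — none qualify.
Total: 12 + 0 = 12.

12 Wednesdays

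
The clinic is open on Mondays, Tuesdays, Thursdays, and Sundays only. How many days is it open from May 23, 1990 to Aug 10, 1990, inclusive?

May 23, 1990 is a Wednesday.
That's 80 days from start to end, counting both.
80 = 7 × 11 + 3, so there are 11 full weeks plus 3 extra days.
Each full week contributes 4 days from the set (Mon, Tue, Thu, Sun): 11 × 4 = 44.
The 3 extra days are Wednesday, Thursday, Friday — 1 of them qualifies.
Total: 44 + 1 = 45.

45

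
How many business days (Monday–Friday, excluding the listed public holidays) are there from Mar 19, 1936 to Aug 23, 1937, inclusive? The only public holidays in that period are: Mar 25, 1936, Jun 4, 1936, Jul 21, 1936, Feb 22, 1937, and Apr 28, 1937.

368

Mar 19, 1936 is a Thursday.
The range spans 523 days (inclusive of both endpoints).
523 = 7 × 74 + 5, so there are 74 full weeks plus 5 extra days.
Each full week contributes 5 weekdays (Mon–Fri): 74 × 5 = 370.
The 5 extra days are Thursday, Friday, Saturday, Sunday, Monday — 3 of them qualify.
Total: 370 + 3 = 373.
Holidays: Mar 25, 1936 (Wed); Jun 4, 1936 (Thu); Jul 21, 1936 (Tue); Feb 22, 1937 (Mon); Apr 28, 1937 (Wed).
All 5 holidays fall on weekdays, so subtract 5.
Business days: 373 − 5 = 368.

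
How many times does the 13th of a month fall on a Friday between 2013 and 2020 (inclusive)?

15

Friday-the-13ths by year:
2013: Sep, Dec
2014: Jun
2015: Feb, Mar, Nov
2016: May
2017: Jan, Oct
2018: Apr, Jul
2019: Sep, Dec
2020: Mar, Nov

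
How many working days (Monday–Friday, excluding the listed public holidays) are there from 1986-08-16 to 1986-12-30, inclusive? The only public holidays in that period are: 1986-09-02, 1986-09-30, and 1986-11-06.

1986-08-16 is a Saturday.
That's 137 days from start to end, counting both.
137 = 7 × 19 + 4, so there are 19 full weeks plus 4 extra days.
Each full week contributes 5 weekdays (Mon–Fri): 19 × 5 = 95.
The 4 extra days are Sat, Sun, Mon, Tue — 2 of them qualify.
Total: 95 + 2 = 97.
Holidays: 1986-09-02 (Tue); 1986-09-30 (Tue); 1986-11-06 (Thu).
All 3 holidays fall on weekdays, so subtract 3.
Business days: 97 − 3 = 94.

94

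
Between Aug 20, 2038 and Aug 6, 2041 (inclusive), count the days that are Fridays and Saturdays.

310

Aug 20, 2038 is a Friday.
That's 1083 days from start to end, counting both.
1083 = 7 × 154 + 5, so there are 154 full weeks plus 5 extra days.
Each full week contributes 2 days from the set (Fri, Sat): 154 × 2 = 308.
The 5 extra days are Friday, Saturday, Sunday, Monday, Tuesday — 2 of them qualify.
Total: 308 + 2 = 310.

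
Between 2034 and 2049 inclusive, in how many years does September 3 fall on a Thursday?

3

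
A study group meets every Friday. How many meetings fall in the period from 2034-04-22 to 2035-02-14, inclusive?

42

2034-04-22 is a Saturday.
The range spans 299 days (inclusive of both endpoints).
299 = 7 × 42 + 5, so there are 42 full weeks plus 5 extra days.
Each full week contributes one Friday: 42 so far.
The 5 extra days are Saturday, Sunday, Monday, Tuesday, Wednesday — none qualify.
Total: 42 + 0 = 42.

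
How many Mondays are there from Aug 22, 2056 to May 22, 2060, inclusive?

195

Aug 22, 2056 is a Tuesday.
That's 1370 days from start to end, counting both.
1370 = 7 × 195 + 5, so there are 195 full weeks plus 5 extra days.
Each full week contributes one Monday: 195 so far.
The 5 extra days are Tuesday, Wednesday, Thursday, Friday, Saturday — none qualify.
Total: 195 + 0 = 195.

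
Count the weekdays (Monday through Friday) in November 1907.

November 1, 1907 is a Friday.
From November 1, 1907 to November 30, 1907 is 30 days inclusive.
30 = 7 × 4 + 2, so there are 4 full weeks plus 2 extra days.
Each full week contributes 5 weekdays (Mon–Fri): 4 × 5 = 20.
The 2 extra days are Fri, Sat — 1 of them qualifies.
Total: 20 + 1 = 21.

21 weekdays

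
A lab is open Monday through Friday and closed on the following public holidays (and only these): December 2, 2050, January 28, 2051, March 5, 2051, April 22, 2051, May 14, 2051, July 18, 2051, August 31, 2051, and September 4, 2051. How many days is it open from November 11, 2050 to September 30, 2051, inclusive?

227

November 11, 2050 is a Friday.
That's 324 days from start to end, counting both.
324 = 7 × 46 + 2, so there are 46 full weeks plus 2 extra days.
Each full week contributes 5 weekdays (Mon–Fri): 46 × 5 = 230.
The 2 extra days are Friday, Saturday — 1 of them qualifies.
Total: 230 + 1 = 231.
Holidays: December 2, 2050 (Fri); January 28, 2051 (Sat); March 5, 2051 (Sun); April 22, 2051 (Sat); May 14, 2051 (Sun); July 18, 2051 (Tue); August 31, 2051 (Thu); September 4, 2051 (Mon).
4 of the 8 holidays fall on weekdays; the rest are weekends and were already excluded.
Business days: 231 − 4 = 227.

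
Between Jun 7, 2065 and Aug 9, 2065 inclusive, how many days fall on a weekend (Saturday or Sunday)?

Jun 7, 2065 is a Sunday.
From Jun 7, 2065 to Aug 9, 2065 is 64 days inclusive.
64 = 7 × 9 + 1, so there are 9 full weeks plus 1 extra day.
Each full week contributes 2 weekend days (Sat, Sun): 9 × 2 = 18.
The 1 extra day is Sun — 1 of them qualifies.
Total: 18 + 1 = 19.

19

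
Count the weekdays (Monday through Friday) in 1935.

261

1935-01-01 is a Tuesday.
That's 365 days from start to end, counting both.
365 = 7 × 52 + 1, so there are 52 full weeks plus 1 extra day.
Each full week contributes 5 weekdays (Mon–Fri): 52 × 5 = 260.
The 1 extra day is Tuesday — 1 of them qualifies.
Total: 260 + 1 = 261.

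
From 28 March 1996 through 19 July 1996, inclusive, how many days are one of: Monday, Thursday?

28 March 1996 is a Thursday.
The range spans 114 days (inclusive of both endpoints).
114 = 7 × 16 + 2, so there are 16 full weeks plus 2 extra days.
Each full week contributes 2 days from the set (Mon, Thu): 16 × 2 = 32.
The 2 extra days are Thu, Fri — 1 of them qualifies.
Total: 32 + 1 = 33.

33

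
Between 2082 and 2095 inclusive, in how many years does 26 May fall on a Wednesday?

Day of week of May 26 in each year:
2082: Tue, 2083: Wed ✓, 2084: Fri, 2085: Sat, 2086: Sun, 2087: Mon, 2088: Wed ✓, 2089: Thu, 2090: Fri, 2091: Sat, 2092: Mon, 2093: Tue, 2094: Wed ✓, 2095: Thu
Wednesdays: 2083, 2088, 2094.

3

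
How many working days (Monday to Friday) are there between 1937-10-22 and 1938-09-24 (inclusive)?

241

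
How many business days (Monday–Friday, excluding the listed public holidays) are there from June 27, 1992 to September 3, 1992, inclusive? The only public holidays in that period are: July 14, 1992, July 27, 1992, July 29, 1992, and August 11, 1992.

45

June 27, 1992 is a Saturday.
That's 69 days from start to end, counting both.
69 = 7 × 9 + 6, so there are 9 full weeks plus 6 extra days.
Each full week contributes 5 weekdays (Mon–Fri): 9 × 5 = 45.
The 6 extra days are Sat, Sun, Mon, Tue, Wed, Thu — 4 of them qualify.
Total: 45 + 4 = 49.
Holidays: July 14, 1992 (Tue); July 27, 1992 (Mon); July 29, 1992 (Wed); August 11, 1992 (Tue).
All 4 holidays fall on weekdays, so subtract 4.
Business days: 49 − 4 = 45.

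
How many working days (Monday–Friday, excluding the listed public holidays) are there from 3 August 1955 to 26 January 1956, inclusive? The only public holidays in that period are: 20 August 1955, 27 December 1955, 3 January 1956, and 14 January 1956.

3 August 1955 is a Wednesday.
That's 177 days from start to end, counting both.
177 = 7 × 25 + 2, so there are 25 full weeks plus 2 extra days.
Each full week contributes 5 weekdays (Mon–Fri): 25 × 5 = 125.
The 2 extra days are Wednesday, Thursday — 2 of them qualify.
Total: 125 + 2 = 127.
Holidays: 20 August 1955 (Sat); 27 December 1955 (Tue); 3 January 1956 (Tue); 14 January 1956 (Sat).
2 of the 4 holidays fall on weekdays; the rest are weekends and were already excluded.
Business days: 127 − 2 = 125.

125 working days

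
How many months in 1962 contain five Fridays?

A month has five Fridays exactly when Friday falls within its first (length − 28) days.
Jan: 31 days, starts Mon → 5 of Mon, Tue, Wed
Feb: 28 days, starts Thu → 5 of (none)
Mar: 31 days, starts Thu → 5 of Thu, Fri, Sat ✓
Apr: 30 days, starts Sun → 5 of Sun, Mon
May: 31 days, starts Tue → 5 of Tue, Wed, Thu
Jun: 30 days, starts Fri → 5 of Fri, Sat ✓
Jul: 31 days, starts Sun → 5 of Sun, Mon, Tue
Aug: 31 days, starts Wed → 5 of Wed, Thu, Fri ✓
Sep: 30 days, starts Sat → 5 of Sat, Sun
Oct: 31 days, starts Mon → 5 of Mon, Tue, Wed
Nov: 30 days, starts Thu → 5 of Thu, Fri ✓
Dec: 31 days, starts Sat → 5 of Sat, Sun, Mon
Months with five Fridays: Mar, Jun, Aug, Nov.

4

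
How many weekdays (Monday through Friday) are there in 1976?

1 January 1976 is a Thursday.
From 1 January 1976 to 31 December 1976 is 366 days inclusive.
366 = 7 × 52 + 2, so there are 52 full weeks plus 2 extra days.
Each full week contributes 5 weekdays (Mon–Fri): 52 × 5 = 260.
The 2 extra days are Thu, Fri — 2 of them qualify.
Total: 260 + 2 = 262.

262 weekdays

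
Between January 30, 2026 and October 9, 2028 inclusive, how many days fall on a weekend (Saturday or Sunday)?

282

January 30, 2026 is a Friday.
From January 30, 2026 to October 9, 2028 is 984 days inclusive.
984 = 7 × 140 + 4, so there are 140 full weeks plus 4 extra days.
Each full week contributes 2 weekend days (Sat, Sun): 140 × 2 = 280.
The 4 extra days are Friday, Saturday, Sunday, Monday — 2 of them qualify.
Total: 280 + 2 = 282.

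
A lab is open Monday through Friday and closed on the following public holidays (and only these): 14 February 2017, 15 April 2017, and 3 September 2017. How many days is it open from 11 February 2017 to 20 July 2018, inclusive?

374 working days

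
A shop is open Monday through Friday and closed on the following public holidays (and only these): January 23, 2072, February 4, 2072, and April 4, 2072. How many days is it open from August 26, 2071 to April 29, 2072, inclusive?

August 26, 2071 is a Wednesday.
From August 26, 2071 to April 29, 2072 is 248 days inclusive.
248 = 7 × 35 + 3, so there are 35 full weeks plus 3 extra days.
Each full week contributes 5 weekdays (Mon–Fri): 35 × 5 = 175.
The 3 extra days are Wednesday, Thursday, Friday — 3 of them qualify.
Total: 175 + 3 = 178.
Holidays: January 23, 2072 (Sat); February 4, 2072 (Thu); April 4, 2072 (Mon).
2 of the 3 holidays fall on weekdays; the rest are weekends and were already excluded.
Business days: 178 − 2 = 176.

176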